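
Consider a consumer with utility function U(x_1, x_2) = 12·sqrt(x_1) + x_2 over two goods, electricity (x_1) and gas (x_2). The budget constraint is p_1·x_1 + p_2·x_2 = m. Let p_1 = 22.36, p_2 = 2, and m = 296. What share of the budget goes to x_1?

Utility is quasi-linear in x_2; the FOC for x_1 is 6/√x_1 = p_1/p_2.
Thus x_1* = (6·p_2/p_1)² — independent of m — with the rest of income spent on x_2.
Plugging in: x_1* = (6·2/22.36)² = 0.288, x_2* = 144.78.
Expenditure on x_1: 22.36·0.288 = 6.4401; share = 0.0218.

share on x_1 = 0.0218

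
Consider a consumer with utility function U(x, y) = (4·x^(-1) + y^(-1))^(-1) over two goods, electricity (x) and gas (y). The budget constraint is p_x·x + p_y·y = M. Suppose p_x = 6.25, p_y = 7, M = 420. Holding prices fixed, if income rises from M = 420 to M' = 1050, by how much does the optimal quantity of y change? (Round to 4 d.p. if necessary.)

Numerically y/x = 0.472456, so x* = 420/(6.25 + 7·0.472456) = 43.946 and y* = 0.472456·43.946 = 20.7625.
At M' = 1050: y* = 51.9063. Change: 51.9063 − 20.7625 = 31.1438.

Δy* = 31.1438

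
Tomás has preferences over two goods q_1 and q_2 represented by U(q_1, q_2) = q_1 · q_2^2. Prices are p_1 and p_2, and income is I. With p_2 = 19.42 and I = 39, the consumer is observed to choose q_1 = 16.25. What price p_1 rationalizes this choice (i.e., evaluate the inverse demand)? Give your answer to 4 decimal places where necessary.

p_1 = 0.8

MU_q_1/MU_q_2 = (q_2)/(2·q_1); tangency sets this equal to p_1/p_2.
So p_2·q_2 = 2·p_1·q_1; combined with the budget, a share 1/3 of income goes to q_1.
Demand: q_1*(p_1,p_2,I) = 1/3·I/p_1 and q_2* = 2/3·I/p_2.
Set q_1* = 16.25 in the demand function and solve for p_1: p_1 = 0.8.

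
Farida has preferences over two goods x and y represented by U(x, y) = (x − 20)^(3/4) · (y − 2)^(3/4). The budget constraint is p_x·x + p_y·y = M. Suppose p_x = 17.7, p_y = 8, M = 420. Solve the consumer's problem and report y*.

This is Cobb-Douglas in (x−20, y−2): tangency gives 0.75·p_y·(y−2) = 0.75·p_x·(x−20).
Substituting into the budget: x* = 20 + 0.5·(M − 20·p_x − 2·p_y)/p_x, and y* = 2 + 0.5·(…)/p_y.
Discretionary income = 420 − 20·17.7 − 2·8 = 50; y* = 2 + 0.5·50/8 = 5.125.

y* = 5.125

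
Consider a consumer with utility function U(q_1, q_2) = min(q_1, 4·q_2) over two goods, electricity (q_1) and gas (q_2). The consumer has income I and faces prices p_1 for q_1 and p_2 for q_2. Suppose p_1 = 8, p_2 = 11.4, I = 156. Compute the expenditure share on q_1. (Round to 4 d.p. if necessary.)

share on q_1 = 0.7373

Leontief preferences: the optimum is at the kink where q_1/4 = q_2/1, i.e. q_2 = (1/4)·q_1.
Budget: p_1·q_1 + p_2·(1/4)·q_1 = I, so (4·p_1 + p_2)·q_1 = 4·I.
Demand: q_1*(p_1,p_2,I) = 4·I/(4·p_1 + p_2), q_2* = I/(4·p_1 + p_2).
Here 4·8 + 11.4 = 43.4, giving q_1* = 14.3779 and q_2* = 3.5945.
Expenditure on q_1: 8·14.3779 = 115.023; share = 0.7373.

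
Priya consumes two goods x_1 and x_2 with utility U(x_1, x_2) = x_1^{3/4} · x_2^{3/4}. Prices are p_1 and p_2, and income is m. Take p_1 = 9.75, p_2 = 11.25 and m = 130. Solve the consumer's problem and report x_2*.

The MRS is x_2/x_1. Set MRS = p_1/p_2.
Rearranging, p_2·x_2 = p_1·x_1. Substituting into the budget gives p_1·x_1·(1 + 1) = m.
Demand: x_1*(p_1,p_2,m) = 0.5·m/p_1 and x_2* = 0.5·m/p_2.
At p_1=9.75, p_2=11.25, m=130: x_2* = 0.5·130/11.25 = 5.7778.

x_2* = 5.7778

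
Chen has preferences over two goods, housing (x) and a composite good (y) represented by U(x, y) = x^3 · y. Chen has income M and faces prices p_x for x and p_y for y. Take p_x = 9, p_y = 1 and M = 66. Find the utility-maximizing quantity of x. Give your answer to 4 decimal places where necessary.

At p_x=9, p_y=1, M=66: x* = 0.75·66/9 = 5.5.

x* = 5.5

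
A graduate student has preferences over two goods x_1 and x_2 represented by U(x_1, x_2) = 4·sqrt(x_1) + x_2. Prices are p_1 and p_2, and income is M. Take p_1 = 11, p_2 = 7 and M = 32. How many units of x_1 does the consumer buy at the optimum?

Solve: √x_1 = 2·p_2/p_1, so x_1*(p_1,p_2) = (2·p_2/p_1)², and x_2* = (M − p_1·x_1*)/p_2.
Plugging in: x_1* = (2·7/11)² = 1.6198.

x_1* = 1.6198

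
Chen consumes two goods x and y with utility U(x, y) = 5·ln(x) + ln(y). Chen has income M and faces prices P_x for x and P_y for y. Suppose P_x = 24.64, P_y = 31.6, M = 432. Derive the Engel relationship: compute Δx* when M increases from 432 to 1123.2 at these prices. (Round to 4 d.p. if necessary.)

Δx* = 23.3766

The MRS is 5·y/x. Set MRS = P_x/P_y.
So 5·P_y·y = P_x·x; combined with the budget, a share 5/6 of income goes to x.
Demand: x*(P_x,P_y,M) = 5/6·M/P_x and y* = 1/6·M/P_y.
At P_x=24.64, P_y=31.6, M=432: x* = 5/6·432/24.64 = 14.6104.
At M' = 1123.2: x* = 37.987. Change: 37.987 − 14.6104 = 23.3766.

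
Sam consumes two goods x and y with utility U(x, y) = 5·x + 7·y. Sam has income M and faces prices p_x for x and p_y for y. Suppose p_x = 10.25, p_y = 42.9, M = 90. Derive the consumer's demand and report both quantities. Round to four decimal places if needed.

Linear utility — the consumer picks whichever good has higher MU/price: 5/10.25 = 0.4878 vs 7/42.9 = 0.1632.
x gives more utility per dollar, so spend all income on x: x* = M/p_x, y* = 0.
Numerically: x* = 8.7805, y* = 0.

x* = 8.7805, y* = 0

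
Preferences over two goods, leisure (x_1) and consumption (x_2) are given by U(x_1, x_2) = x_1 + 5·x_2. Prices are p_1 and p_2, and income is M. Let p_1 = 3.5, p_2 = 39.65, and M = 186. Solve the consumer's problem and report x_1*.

Perfect substitutes: compare marginal utility per dollar. 1/p_1 vs 5/p_2 → 0.2857 vs 0.1261.
x_1 gives more utility per dollar, so spend all income on x_1: x_1* = M/p_1, x_2* = 0.
Numerically: x_1* = 53.1429, x_2* = 0.

x_1* = 53.1429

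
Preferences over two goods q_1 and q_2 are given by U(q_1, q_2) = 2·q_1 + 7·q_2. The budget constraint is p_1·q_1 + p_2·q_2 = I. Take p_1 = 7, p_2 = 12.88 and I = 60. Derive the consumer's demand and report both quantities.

q_2 gives more utility per dollar, so spend all income on q_2: q_2* = I/p_2, q_1* = 0.
Numerically: q_1* = 0, q_2* = 4.6584.

q_1* = 0, q_2* = 4.6584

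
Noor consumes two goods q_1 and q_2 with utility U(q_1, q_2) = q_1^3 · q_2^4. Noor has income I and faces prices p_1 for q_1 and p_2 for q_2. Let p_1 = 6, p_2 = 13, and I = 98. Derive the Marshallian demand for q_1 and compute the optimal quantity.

The MRS is (3/4)·q_2/q_1. Set MRS = p_1/p_2.
Rearranging, p_2·q_2 = (4/3)·p_1·q_1. Substituting into the budget gives p_1·q_1·(1 + (4/3)) = I.
Demand: q_1*(p_1,p_2,I) = 3/7·I/p_1 and q_2* = 4/7·I/p_2.
At p_1=6, p_2=13, I=98: q_1* = 3/7·98/6 = 7.

q_1* = 7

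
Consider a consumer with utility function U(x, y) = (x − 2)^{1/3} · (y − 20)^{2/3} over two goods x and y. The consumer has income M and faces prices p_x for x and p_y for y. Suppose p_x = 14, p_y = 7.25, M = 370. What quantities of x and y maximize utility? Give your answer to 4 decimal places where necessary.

x* = 6.6905, y* = 38.1149

This is Cobb-Douglas in (x−2, y−20): tangency gives 1/3·p_y·(y−20) = 2/3·p_x·(x−2).
After buying the subsistence bundle (2, 20), a share 1/3 of the remaining income goes to x: x* = 2 + 1/3·(M − 2p_x − 20p_y)/p_x.
Discretionary income = 370 − 2·14 − 20·7.25 = 197; x* = 2 + 1/3·197/14 = 6.6905; y* = 20 + 2/3·197/7.25 = 38.1149.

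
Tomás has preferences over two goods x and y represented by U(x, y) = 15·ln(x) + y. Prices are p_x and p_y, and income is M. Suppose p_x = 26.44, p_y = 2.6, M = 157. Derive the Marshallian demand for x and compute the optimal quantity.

x* = 1.475

Set MRS = p_x/p_y: (15/x)/1 = p_x/p_y.
So x*(p_x,p_y) = 15·p_y/p_x, independent of income; and y* = (M − 15·p_y)/p_y.
At the given prices: x* = 15·2.6/26.44 = 1.475.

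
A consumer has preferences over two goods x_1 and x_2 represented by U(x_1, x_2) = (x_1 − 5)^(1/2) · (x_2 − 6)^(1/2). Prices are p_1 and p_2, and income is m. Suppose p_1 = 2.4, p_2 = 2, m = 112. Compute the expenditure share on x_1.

share on x_1 = 0.5

This is Cobb-Douglas in (x_1−5, x_2−6): tangency gives 0.5·p_2·(x_2−6) = 0.5·p_1·(x_1−5).
After buying the subsistence bundle (5, 6), a share 0.5 of the remaining income goes to x_1: x_1* = 5 + 0.5·(m − 5p_1 − 6p_2)/p_1.
Discretionary income = 112 − 5·2.4 − 6·2 = 88; x_1* = 5 + 0.5·88/2.4 = 23.3333; x_2* = 6 + 0.5·88/2 = 28.
Expenditure on x_1: 2.4·23.3333 = 56; share = 0.5.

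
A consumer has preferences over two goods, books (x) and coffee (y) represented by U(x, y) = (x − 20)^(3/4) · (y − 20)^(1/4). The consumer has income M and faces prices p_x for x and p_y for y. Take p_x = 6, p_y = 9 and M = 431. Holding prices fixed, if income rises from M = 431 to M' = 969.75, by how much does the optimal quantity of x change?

Δx* = 67.3438

Let x' = x−20, y' = y−20. MRS = 3·y'/x' = p_x/p_y.
Substituting into the budget: x* = 20 + 0.75·(M − 20·p_x − 20·p_y)/p_x, and y* = 20 + 0.25·(…)/p_y.
Discretionary income = 431 − 20·6 − 20·9 = 131; x* = 20 + 0.75·131/6 = 36.375.
At M' = 969.75: x* = 103.7188. Change: 103.7188 − 36.375 = 67.3438.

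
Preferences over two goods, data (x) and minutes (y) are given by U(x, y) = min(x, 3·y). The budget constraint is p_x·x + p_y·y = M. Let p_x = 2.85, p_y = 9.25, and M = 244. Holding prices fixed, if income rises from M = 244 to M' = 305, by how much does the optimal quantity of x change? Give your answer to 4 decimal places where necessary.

Δx* = 10.2809

With perfect complements, no substitution: consume in ratio x:y = 3:1.
Budget: p_x·x + p_y·(1/3)·x = M, so (3·p_x + p_y)·x = 3·M.
Demand: x*(p_x,p_y,M) = 3·M/(3·p_x + p_y), y* = M/(3·p_x + p_y).
Here 3·2.85 + 9.25 = 17.8, giving x* = 41.1236.
At M' = 305: x* = 51.4045. Change: 51.4045 − 41.1236 = 10.2809.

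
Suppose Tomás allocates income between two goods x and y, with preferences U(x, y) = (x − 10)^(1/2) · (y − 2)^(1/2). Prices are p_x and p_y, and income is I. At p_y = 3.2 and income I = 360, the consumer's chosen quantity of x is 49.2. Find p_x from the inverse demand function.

Let x' = x−10, y' = y−2. MRS = y'/x' = p_x/p_y.
After buying the subsistence bundle (10, 2), a share 0.5 of the remaining income goes to x: x* = 10 + 0.5·(I − 10p_x − 2p_y)/p_x.
Set x* = 49.2 in the demand function and solve for p_x: p_x = 4.

p_x = 4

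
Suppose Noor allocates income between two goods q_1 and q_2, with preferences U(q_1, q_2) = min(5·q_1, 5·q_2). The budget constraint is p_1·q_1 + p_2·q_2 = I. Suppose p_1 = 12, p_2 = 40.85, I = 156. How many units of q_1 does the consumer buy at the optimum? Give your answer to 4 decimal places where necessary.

q_1* = 2.9518

With perfect complements, no substitution: consume in ratio q_1:q_2 = 5:5.
Budget: p_1·q_1 + p_2·q_1 = I, so (5·p_1 + 5·p_2)·q_1 = 5·I.
Demand: q_1*(p_1,p_2,I) = 5·I/(5·p_1 + 5·p_2), q_2* = 5·I/(5·p_1 + 5·p_2).
Here 5·12 + 5·40.85 = 264.25, giving q_1* = 2.9518.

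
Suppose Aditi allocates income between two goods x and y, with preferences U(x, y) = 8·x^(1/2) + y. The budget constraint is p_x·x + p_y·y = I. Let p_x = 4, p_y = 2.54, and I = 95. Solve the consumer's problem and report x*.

x* = 6.4516

MU_x = 4/√x, MU_y = 1. Tangency: 4/√x = p_x/p_y.
Solve: √x = 4·p_y/p_x, so x*(p_x,p_y) = (4·p_y/p_x)², and y* = (I − p_x·x*)/p_y.
Plugging in: x* = (4·2.54/4)² = 6.4516.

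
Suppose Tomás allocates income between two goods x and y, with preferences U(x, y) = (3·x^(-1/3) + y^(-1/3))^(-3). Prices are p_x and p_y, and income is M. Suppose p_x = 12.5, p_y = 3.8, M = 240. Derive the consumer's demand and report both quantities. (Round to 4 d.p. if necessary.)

From the CES first-order condition, 3·(y/x)^(4/3) = p_x/p_y.
Hence y/x = ((1/3)·p_x/p_y)^(1/(4/3)), i.e. raised to the 0.75 power.
Substitute y = (y/x)·x into the budget: x* = M/(p_x + p_y·(y/x)).
Numerically y/x = 1.071529, so x* = 240/(12.5 + 3.8·1.071529) = 14.4824 and y* = 1.071529·14.4824 = 15.5183.

x* = 14.4824, y* = 15.5183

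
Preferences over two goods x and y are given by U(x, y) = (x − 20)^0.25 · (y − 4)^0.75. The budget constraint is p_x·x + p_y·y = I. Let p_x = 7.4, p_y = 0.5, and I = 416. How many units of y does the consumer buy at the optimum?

MRS = (1/3)·(y−4)/(x−20). Tangency with p_x/p_y gives y−4 = 3·(p_x/p_y)·(x−20).
Substituting into the budget: x* = 20 + 0.25·(I − 20·p_x − 4·p_y)/p_x, and y* = 4 + 0.75·(…)/p_y.
Discretionary income = 416 − 20·7.4 − 4·0.5 = 266; y* = 4 + 0.75·266/0.5 = 403.

y* = 403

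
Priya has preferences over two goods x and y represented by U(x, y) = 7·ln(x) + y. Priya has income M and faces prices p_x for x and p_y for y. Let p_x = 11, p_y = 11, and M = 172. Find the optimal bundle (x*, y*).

x* = 7, y* = 8.6364

So x*(p_x,p_y) = 7·p_y/p_x, independent of income; and y* = (M − 7·p_y)/p_y.
At the given prices: x* = 7·11/11 = 7, and y* = 8.6364.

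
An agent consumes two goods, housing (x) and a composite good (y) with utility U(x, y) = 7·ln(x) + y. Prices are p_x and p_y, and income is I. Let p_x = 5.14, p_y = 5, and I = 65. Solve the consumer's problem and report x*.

Set MRS = p_x/p_y: (7/x)/1 = p_x/p_y.
So x*(p_x,p_y) = 7·p_y/p_x, independent of income; and y* = (I − 7·p_y)/p_y.
At the given prices: x* = 7·5/5.14 = 6.8093.

x* = 6.8093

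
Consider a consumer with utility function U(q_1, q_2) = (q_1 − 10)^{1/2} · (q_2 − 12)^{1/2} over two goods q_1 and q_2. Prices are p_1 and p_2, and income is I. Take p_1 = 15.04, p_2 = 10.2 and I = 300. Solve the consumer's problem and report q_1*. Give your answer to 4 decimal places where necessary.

This is Cobb-Douglas in (q_1−10, q_2−12): tangency gives 0.5·p_2·(q_2−12) = 0.5·p_1·(q_1−10).
After buying the subsistence bundle (10, 12), a share 0.5 of the remaining income goes to q_1: q_1* = 10 + 0.5·(I − 10p_1 − 12p_2)/p_1.
Discretionary income = 300 − 10·15.04 − 12·10.2 = 27.2; q_1* = 10 + 0.5·27.2/15.04 = 10.9043.

q_1* = 10.9043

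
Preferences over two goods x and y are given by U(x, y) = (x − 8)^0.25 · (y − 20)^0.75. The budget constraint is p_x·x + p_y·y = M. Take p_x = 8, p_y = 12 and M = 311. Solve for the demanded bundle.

Substituting into the budget: x* = 8 + 0.25·(M − 8·p_x − 20·p_y)/p_x, and y* = 20 + 0.75·(…)/p_y.
Discretionary income = 311 − 8·8 − 20·12 = 7; x* = 8 + 0.25·7/8 = 8.2188; y* = 20 + 0.75·7/12 = 20.4375.

x* = 8.2188, y* = 20.4375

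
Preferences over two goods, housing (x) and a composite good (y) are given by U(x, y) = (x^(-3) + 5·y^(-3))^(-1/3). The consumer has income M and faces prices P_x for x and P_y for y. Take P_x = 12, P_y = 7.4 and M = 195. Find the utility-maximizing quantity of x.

x* = 7.9634

MRS = MU_x/MU_y = (1/5)·(y/x)^(4). Set equal to P_x/P_y.
Hence y/x = (5·P_x/P_y)^(1/(4)), i.e. raised to the 0.25 power.
Substitute y = (y/x)·x into the budget: x* = M/(P_x + P_y·(y/x)).
Numerically y/x = 1.687446, so x* = 195/(12 + 7.4·1.687446) = 7.9634.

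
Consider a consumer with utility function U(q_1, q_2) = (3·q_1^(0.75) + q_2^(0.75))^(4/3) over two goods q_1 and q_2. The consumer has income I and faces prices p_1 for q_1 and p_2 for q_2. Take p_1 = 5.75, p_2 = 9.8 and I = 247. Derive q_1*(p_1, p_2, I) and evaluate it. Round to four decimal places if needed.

q_1* = 42.8497

Numerically q_2/q_1 = 0.001463, so q_1* = 247/(5.75 + 9.8·0.001463) = 42.8497.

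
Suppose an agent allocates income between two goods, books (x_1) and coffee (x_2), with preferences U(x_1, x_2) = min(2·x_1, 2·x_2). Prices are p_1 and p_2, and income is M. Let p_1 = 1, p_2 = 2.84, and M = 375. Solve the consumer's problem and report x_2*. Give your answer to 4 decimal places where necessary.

Here 2·1 + 2·2.84 = 7.68, giving x_2* = 97.6562.

x_2* = 97.6562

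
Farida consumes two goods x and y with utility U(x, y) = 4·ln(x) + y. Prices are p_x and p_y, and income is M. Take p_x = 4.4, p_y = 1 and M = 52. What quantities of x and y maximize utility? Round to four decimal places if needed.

x* = 0.9091, y* = 48

Set MRS = p_x/p_y: (4/x)/1 = p_x/p_y.
So x*(p_x,p_y) = 4·p_y/p_x, independent of income; and y* = (M − 4·p_y)/p_y.
At the given prices: x* = 4·1/4.4 = 0.9091, and y* = 48.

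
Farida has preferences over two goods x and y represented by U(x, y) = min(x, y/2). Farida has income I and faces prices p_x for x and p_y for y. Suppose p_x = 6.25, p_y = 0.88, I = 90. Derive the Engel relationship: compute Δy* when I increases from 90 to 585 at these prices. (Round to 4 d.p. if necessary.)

Δy* = 123.5955

Leontief preferences: the optimum is at the kink where x/1 = y/2, i.e. y = 2·x.
Budget: p_x·x + p_y·2·x = I, so (p_x + 2·p_y)·x = I.
Demand: x*(p_x,p_y,I) = I/(p_x + 2·p_y), y* = 2·I/(p_x + 2·p_y).
Here 6.25 + 2·0.88 = 8.01, giving y* = 22.4719.
At I' = 585: y* = 146.0674. Change: 146.0674 − 22.4719 = 123.5955.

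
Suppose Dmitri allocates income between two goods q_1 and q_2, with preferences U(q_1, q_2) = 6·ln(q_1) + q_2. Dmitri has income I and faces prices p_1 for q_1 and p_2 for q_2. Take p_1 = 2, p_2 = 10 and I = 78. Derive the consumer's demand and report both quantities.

Set MRS = p_1/p_2: (6/q_1)/1 = p_1/p_2.
So q_1*(p_1,p_2) = 6·p_2/p_1, independent of income; and q_2* = (I − 6·p_2)/p_2.
At the given prices: q_1* = 6·10/2 = 30, and q_2* = 1.8.

q_1* = 30, q_2* = 1.8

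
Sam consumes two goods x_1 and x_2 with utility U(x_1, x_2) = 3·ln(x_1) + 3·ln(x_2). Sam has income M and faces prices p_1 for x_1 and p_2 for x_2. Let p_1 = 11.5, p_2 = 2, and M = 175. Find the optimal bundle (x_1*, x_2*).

MU_x_1/MU_x_2 = (3·x_2)/(3·x_1); tangency sets this equal to p_1/p_2.
So 3·p_2·x_2 = 3·p_1·x_1; combined with the budget, a share 0.5 of income goes to x_1.
Demand: x_1*(p_1,p_2,M) = 0.5·M/p_1 and x_2* = 0.5·M/p_2.
At p_1=11.5, p_2=2, M=175: x_1* = 0.5·175/11.5 = 7.6087, x_2* = 43.75.

x_1* = 7.6087, x_2* = 43.75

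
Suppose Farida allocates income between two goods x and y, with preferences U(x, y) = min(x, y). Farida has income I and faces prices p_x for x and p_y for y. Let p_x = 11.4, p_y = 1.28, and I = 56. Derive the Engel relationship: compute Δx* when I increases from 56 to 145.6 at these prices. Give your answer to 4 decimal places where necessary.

Δx* = 7.0662

Leontief preferences: the optimum is at the kink where x/1 = y/1, i.e. y = x.
Budget: p_x·x + p_y·x = I, so (p_x + p_y)·x = I.
Demand: x*(p_x,p_y,I) = I/(p_x + p_y), y* = I/(p_x + p_y).
Here 11.4 + 1.28 = 12.68, giving x* = 4.4164.
At I' = 145.6: x* = 11.4826. Change: 11.4826 − 4.4164 = 7.0662.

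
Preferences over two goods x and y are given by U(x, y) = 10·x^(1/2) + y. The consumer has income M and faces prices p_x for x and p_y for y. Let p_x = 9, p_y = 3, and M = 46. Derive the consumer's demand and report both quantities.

MU_x = 5/√x, MU_y = 1. Tangency: 5/√x = p_x/p_y.
Thus x* = (5·p_y/p_x)² — independent of M — with the rest of income spent on y.
Plugging in: x* = (5·3/9)² = 2.7778, y* = 7.

x* = 2.7778, y* = 7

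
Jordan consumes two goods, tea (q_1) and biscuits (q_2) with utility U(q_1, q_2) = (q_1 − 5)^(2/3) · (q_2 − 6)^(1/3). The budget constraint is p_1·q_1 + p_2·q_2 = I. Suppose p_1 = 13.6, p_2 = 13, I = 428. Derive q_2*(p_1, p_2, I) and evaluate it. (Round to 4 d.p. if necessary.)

q_2* = 13.2308

MRS = 2·(q_2−6)/(q_1−5). Tangency with p_1/p_2 gives q_2−6 = (1/2)·(p_1/p_2)·(q_1−5).
Substituting into the budget: q_1* = 5 + 2/3·(I − 5·p_1 − 6·p_2)/p_1, and q_2* = 6 + 1/3·(…)/p_2.
Discretionary income = 428 − 5·13.6 − 6·13 = 282; q_2* = 6 + 1/3·282/13 = 13.2308.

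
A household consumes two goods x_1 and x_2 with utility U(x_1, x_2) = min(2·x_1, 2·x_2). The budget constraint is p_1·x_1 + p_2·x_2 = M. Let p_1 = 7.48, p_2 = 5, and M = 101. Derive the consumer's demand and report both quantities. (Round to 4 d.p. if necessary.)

With perfect complements, no substitution: consume in ratio x_1:x_2 = 2:2.
Budget: p_1·x_1 + p_2·x_1 = M, so (2·p_1 + 2·p_2)·x_1 = 2·M.
Demand: x_1*(p_1,p_2,M) = 2·M/(2·p_1 + 2·p_2), x_2* = 2·M/(2·p_1 + 2·p_2).
Here 2·7.48 + 2·5 = 24.96, giving x_1* = 8.0929 and x_2* = 8.0929.

x_1* = 8.0929, x_2* = 8.0929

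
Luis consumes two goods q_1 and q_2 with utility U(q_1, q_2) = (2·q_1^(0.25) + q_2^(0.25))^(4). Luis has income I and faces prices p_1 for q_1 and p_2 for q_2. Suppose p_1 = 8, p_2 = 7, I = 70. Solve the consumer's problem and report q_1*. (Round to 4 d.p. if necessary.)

From the CES first-order condition, 2·(q_2/q_1)^(0.75) = p_1/p_2.
Hence q_2/q_1 = ((1/2)·p_1/p_2)^(1/(0.75)), i.e. raised to the 4/3 power.
Substitute q_2 = (q_2/q_1)·q_1 into the budget: q_1* = I/(p_1 + p_2·(q_2/q_1)).
Numerically q_2/q_1 = 0.474187, so q_1* = 70/(8 + 7·0.474187) = 6.1841.

q_1* = 6.1841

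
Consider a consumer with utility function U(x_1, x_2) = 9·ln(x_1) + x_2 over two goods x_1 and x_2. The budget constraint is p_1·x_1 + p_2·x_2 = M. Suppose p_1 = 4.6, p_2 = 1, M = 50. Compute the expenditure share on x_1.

Set MRS = p_1/p_2: (9/x_1)/1 = p_1/p_2.
So x_1*(p_1,p_2) = 9·p_2/p_1, independent of income; and x_2* = (M − 9·p_2)/p_2.
At the given prices: x_1* = 9·1/4.6 = 1.9565, and x_2* = 41.
Expenditure on x_1: 4.6·1.9565 = 9; share = 0.18.

share on x_1 = 0.18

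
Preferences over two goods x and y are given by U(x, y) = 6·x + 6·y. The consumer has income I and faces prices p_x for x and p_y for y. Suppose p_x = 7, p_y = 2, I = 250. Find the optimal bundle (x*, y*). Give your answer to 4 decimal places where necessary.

Linear utility — the consumer picks whichever good has higher MU/price: 6/7 = 0.8571 vs 6/2 = 3.
y gives more utility per dollar, so spend all income on y: y* = I/p_y, x* = 0.
Numerically: x* = 0, y* = 125.

x* = 0, y* = 125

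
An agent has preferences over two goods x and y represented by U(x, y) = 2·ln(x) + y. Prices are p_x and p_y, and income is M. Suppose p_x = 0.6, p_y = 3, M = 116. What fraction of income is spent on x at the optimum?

Set MRS = p_x/p_y: (2/x)/1 = p_x/p_y.
So x*(p_x,p_y) = 2·p_y/p_x, independent of income; and y* = (M − 2·p_y)/p_y.
At the given prices: x* = 2·3/0.6 = 10, and y* = 36.6667.
Expenditure on x: 0.6·10 = 6; share = 0.0517.

share on x = 0.0517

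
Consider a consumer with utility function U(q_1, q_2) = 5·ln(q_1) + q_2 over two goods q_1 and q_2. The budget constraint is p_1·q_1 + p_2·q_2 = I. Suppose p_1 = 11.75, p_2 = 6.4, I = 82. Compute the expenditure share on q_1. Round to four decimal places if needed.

share on q_1 = 0.3902

MU_q_1 = 5/q_1, MU_q_2 = 1. Tangency: 5/q_1 = p_1/p_2.
So q_1*(p_1,p_2) = 5·p_2/p_1, independent of income; and q_2* = (I − 5·p_2)/p_2.
At the given prices: q_1* = 5·6.4/11.75 = 2.7234, and q_2* = 7.8125.
Expenditure on q_1: 11.75·2.7234 = 32; share = 0.3902.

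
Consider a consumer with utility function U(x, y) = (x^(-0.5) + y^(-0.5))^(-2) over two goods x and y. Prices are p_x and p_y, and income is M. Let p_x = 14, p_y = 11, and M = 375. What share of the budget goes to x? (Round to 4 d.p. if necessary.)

share on x = 0.5201

From the CES first-order condition, (y/x)^(1.5) = p_x/p_y.
Solve for the ratio: y/x = [p_x/p_y]^(2/3).
Substitute y = (y/x)·x into the budget: x* = M/(p_x + p_y·(y/x)).
Numerically y/x = 1.17442, so x* = 375/(14 + 11·1.17442) = 13.9309 and y* = 1.17442·13.9309 = 16.3607.
Expenditure on x: 14·13.9309 = 195.0323; share = 0.5201.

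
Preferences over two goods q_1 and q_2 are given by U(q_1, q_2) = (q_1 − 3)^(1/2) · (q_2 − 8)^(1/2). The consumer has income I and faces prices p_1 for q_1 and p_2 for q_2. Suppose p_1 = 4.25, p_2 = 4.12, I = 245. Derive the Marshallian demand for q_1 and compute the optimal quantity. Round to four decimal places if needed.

q_1* = 26.4459

This is Cobb-Douglas in (q_1−3, q_2−8): tangency gives 0.5·p_2·(q_2−8) = 0.5·p_1·(q_1−3).
After buying the subsistence bundle (3, 8), a share 0.5 of the remaining income goes to q_1: q_1* = 3 + 0.5·(I − 3p_1 − 8p_2)/p_1.
Discretionary income = 245 − 3·4.25 − 8·4.12 = 199.29; q_1* = 3 + 0.5·199.29/4.25 = 26.4459.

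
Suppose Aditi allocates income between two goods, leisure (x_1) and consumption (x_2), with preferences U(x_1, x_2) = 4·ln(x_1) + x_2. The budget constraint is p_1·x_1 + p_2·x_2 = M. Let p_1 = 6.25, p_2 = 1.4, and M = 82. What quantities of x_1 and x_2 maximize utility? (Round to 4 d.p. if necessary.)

Set MRS = p_1/p_2: (4/x_1)/1 = p_1/p_2.
So x_1*(p_1,p_2) = 4·p_2/p_1, independent of income; and x_2* = (M − 4·p_2)/p_2.
At the given prices: x_1* = 4·1.4/6.25 = 0.896, and x_2* = 54.5714.

x_1* = 0.896, x_2* = 54.5714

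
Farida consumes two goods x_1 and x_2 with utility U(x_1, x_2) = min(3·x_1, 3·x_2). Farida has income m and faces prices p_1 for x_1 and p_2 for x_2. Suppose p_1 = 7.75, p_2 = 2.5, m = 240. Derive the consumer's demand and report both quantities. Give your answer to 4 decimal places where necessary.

x_1* = 23.4146, x_2* = 23.4146

With perfect complements, no substitution: consume in ratio x_1:x_2 = 3:3.
Budget: p_1·x_1 + p_2·x_1 = m, so (3·p_1 + 3·p_2)·x_1 = 3·m.
Demand: x_1*(p_1,p_2,m) = 3·m/(3·p_1 + 3·p_2), x_2* = 3·m/(3·p_1 + 3·p_2).
Here 3·7.75 + 3·2.5 = 30.75, giving x_1* = 23.4146 and x_2* = 23.4146.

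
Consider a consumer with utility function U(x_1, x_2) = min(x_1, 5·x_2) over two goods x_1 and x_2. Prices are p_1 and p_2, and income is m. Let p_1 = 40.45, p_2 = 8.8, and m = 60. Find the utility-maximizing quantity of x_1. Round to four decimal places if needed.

x_1* = 1.4215

Leontief preferences: the optimum is at the kink where x_1/5 = x_2/1, i.e. x_2 = (1/5)·x_1.
Budget: p_1·x_1 + p_2·(1/5)·x_1 = m, so (5·p_1 + p_2)·x_1 = 5·m.
Demand: x_1*(p_1,p_2,m) = 5·m/(5·p_1 + p_2), x_2* = m/(5·p_1 + p_2).
Here 5·40.45 + 8.8 = 211.05, giving x_1* = 1.4215.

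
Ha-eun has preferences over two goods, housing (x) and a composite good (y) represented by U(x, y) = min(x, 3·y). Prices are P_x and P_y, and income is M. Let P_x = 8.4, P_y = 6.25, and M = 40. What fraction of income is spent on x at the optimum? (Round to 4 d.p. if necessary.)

With perfect complements, no substitution: consume in ratio x:y = 3:1.
Budget: P_x·x + P_y·(1/3)·x = M, so (3·P_x + P_y)·x = 3·M.
Demand: x*(P_x,P_y,M) = 3·M/(3·P_x + P_y), y* = M/(3·P_x + P_y).
Here 3·8.4 + 6.25 = 31.45, giving x* = 3.8156 and y* = 1.2719.
Expenditure on x: 8.4·3.8156 = 32.0509; share = 0.8013.

share on x = 0.8013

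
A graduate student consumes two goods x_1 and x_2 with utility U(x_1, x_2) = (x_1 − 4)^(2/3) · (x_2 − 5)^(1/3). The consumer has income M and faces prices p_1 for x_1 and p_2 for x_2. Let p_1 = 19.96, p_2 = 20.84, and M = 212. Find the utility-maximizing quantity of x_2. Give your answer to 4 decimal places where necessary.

Substituting into the budget: x_1* = 4 + 2/3·(M − 4·p_1 − 5·p_2)/p_1, and x_2* = 5 + 1/3·(…)/p_2.
Discretionary income = 212 − 4·19.96 − 5·20.84 = 27.96; x_2* = 5 + 1/3·27.96/20.84 = 5.4472.

x_2* = 5.4472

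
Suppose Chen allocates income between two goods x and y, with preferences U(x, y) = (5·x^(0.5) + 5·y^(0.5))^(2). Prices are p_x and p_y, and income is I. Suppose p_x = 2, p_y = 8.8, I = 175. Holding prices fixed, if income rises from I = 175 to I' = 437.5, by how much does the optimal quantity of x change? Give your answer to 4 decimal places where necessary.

Δx* = 106.9444

From the CES first-order condition, (y/x)^(0.5) = p_x/p_y.
Hence y/x = (p_x/p_y)^(1/(0.5)), i.e. raised to the 2 power.
Substitute y = (y/x)·x into the budget: x* = I/(p_x + p_y·(y/x)).
Numerically y/x = 0.051653, so x* = 175/(2 + 8.8·0.051653) = 71.2963.
At I' = 437.5: x* = 178.2407. Change: 178.2407 − 71.2963 = 106.9444.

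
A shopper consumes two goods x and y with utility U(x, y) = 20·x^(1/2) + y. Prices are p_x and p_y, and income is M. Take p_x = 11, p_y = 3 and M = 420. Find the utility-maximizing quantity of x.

x* = 7.438

Plugging in: x* = (10·3/11)² = 7.438.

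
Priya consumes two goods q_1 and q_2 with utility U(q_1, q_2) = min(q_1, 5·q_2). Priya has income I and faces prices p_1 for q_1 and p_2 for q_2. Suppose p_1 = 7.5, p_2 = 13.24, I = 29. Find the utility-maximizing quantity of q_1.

q_1* = 2.8577

Leontief preferences: the optimum is at the kink where q_1/5 = q_2/1, i.e. q_2 = (1/5)·q_1.
Budget: p_1·q_1 + p_2·(1/5)·q_1 = I, so (5·p_1 + p_2)·q_1 = 5·I.
Demand: q_1*(p_1,p_2,I) = 5·I/(5·p_1 + p_2), q_2* = I/(5·p_1 + p_2).
Here 5·7.5 + 13.24 = 50.74, giving q_1* = 2.8577.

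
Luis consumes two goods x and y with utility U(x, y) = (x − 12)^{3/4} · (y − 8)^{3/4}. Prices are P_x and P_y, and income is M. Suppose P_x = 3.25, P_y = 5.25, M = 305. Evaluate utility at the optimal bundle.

After buying the subsistence bundle (12, 8), a share 0.5 of the remaining income goes to x: x* = 12 + 0.5·(M − 12P_x − 8P_y)/P_x.
Discretionary income = 305 − 12·3.25 − 8·5.25 = 224; x* = 12 + 0.5·224/3.25 = 46.4615; y* = 8 + 0.5·224/5.25 = 29.3333.
Utility at the optimum: U(46.4615, 29.3333) = 141.1871.

V = 141.1871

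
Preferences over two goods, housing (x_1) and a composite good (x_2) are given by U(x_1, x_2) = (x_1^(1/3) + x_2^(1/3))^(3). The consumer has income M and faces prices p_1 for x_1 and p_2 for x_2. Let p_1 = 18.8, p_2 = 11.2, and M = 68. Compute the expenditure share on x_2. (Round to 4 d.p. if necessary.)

share on x_2 = 0.5644

With the ratio pinned down, the budget gives x_1* = M/(p_1 + p_2·(x_2/x_1)) and x_2* = (x_2/x_1)·x_1*.
Numerically x_2/x_1 = 2.174752, so x_1* = 68/(18.8 + 11.2·2.174752) = 1.5756 and x_2* = 2.174752·1.5756 = 3.4266.
Expenditure on x_2: 11.2·3.4266 = 38.3781; share = 0.5644.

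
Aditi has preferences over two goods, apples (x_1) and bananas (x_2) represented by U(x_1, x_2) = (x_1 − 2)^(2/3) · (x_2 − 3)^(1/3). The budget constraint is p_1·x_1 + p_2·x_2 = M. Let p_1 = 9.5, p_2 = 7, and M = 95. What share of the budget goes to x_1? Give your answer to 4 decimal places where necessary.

share on x_1 = 0.586

This is Cobb-Douglas in (x_1−2, x_2−3): tangency gives 2/3·p_2·(x_2−3) = 1/3·p_1·(x_1−2).
Substituting into the budget: x_1* = 2 + 2/3·(M − 2·p_1 − 3·p_2)/p_1, and x_2* = 3 + 1/3·(…)/p_2.
Discretionary income = 95 − 2·9.5 − 3·7 = 55; x_1* = 2 + 2/3·55/9.5 = 5.8596; x_2* = 3 + 1/3·55/7 = 5.619.
Expenditure on x_1: 9.5·5.8596 = 55.6667; share = 0.586.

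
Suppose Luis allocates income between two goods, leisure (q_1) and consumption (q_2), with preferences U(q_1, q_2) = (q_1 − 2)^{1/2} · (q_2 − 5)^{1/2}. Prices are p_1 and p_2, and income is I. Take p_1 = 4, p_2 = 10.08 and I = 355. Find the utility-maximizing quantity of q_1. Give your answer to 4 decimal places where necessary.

q_1* = 39.075

This is Cobb-Douglas in (q_1−2, q_2−5): tangency gives 0.5·p_2·(q_2−5) = 0.5·p_1·(q_1−2).
After buying the subsistence bundle (2, 5), a share 0.5 of the remaining income goes to q_1: q_1* = 2 + 0.5·(I − 2p_1 − 5p_2)/p_1.
Discretionary income = 355 − 2·4 − 5·10.08 = 296.6; q_1* = 2 + 0.5·296.6/4 = 39.075.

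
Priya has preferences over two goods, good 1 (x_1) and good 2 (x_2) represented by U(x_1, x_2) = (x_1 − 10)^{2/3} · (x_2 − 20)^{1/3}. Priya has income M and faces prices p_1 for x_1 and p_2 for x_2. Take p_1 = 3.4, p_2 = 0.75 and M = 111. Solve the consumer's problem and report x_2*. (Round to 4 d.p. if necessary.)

Discretionary income = 111 − 10·3.4 − 20·0.75 = 62; x_2* = 20 + 1/3·62/0.75 = 47.5556.

x_2* = 47.5556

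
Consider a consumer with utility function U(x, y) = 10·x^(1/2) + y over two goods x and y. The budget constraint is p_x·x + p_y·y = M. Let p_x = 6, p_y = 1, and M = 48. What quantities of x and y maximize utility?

MU_x = 5/√x, MU_y = 1. Tangency: 5/√x = p_x/p_y.
Solve: √x = 5·p_y/p_x, so x*(p_x,p_y) = (5·p_y/p_x)², and y* = (M − p_x·x*)/p_y.
Plugging in: x* = (5·1/6)² = 0.6944, y* = 43.8333.

x* = 0.6944, y* = 43.8333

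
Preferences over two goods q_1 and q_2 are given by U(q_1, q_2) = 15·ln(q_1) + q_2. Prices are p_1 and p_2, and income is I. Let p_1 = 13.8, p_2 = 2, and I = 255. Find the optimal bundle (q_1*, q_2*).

At the given prices: q_1* = 15·2/13.8 = 2.1739, and q_2* = 112.5.

q_1* = 2.1739, q_2* = 112.5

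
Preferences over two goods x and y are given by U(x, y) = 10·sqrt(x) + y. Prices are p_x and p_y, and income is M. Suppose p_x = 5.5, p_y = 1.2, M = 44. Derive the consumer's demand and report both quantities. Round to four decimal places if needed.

x* = 1.1901, y* = 31.2121

Utility is quasi-linear in y; the FOC for x is 5/√x = p_x/p_y.
Solve: √x = 5·p_y/p_x, so x*(p_x,p_y) = (5·p_y/p_x)², and y* = (M − p_x·x*)/p_y.
Plugging in: x* = (5·1.2/5.5)² = 1.1901, y* = 31.2121.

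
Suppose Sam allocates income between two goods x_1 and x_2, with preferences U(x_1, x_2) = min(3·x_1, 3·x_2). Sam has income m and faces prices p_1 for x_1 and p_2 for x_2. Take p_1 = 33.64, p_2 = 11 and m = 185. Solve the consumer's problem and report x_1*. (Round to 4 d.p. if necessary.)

With perfect complements, no substitution: consume in ratio x_1:x_2 = 3:3.
Budget: p_1·x_1 + p_2·x_1 = m, so (3·p_1 + 3·p_2)·x_1 = 3·m.
Demand: x_1*(p_1,p_2,m) = 3·m/(3·p_1 + 3·p_2), x_2* = 3·m/(3·p_1 + 3·p_2).
Here 3·33.64 + 3·11 = 133.92, giving x_1* = 4.1443.

x_1* = 4.1443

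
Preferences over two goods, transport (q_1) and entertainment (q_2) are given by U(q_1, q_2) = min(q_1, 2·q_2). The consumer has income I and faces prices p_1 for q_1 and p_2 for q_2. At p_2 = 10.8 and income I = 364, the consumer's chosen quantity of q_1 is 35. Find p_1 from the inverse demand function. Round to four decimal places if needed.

p_1 = 5

With perfect complements, no substitution: consume in ratio q_1:q_2 = 2:1.
Budget: p_1·q_1 + p_2·(1/2)·q_1 = I, so (2·p_1 + p_2)·q_1 = 2·I.
Demand: q_1*(p_1,p_2,I) = 2·I/(2·p_1 + p_2), q_2* = I/(2·p_1 + p_2).
Set q_1* = 35 in the demand function and solve for p_1: p_1 = 5.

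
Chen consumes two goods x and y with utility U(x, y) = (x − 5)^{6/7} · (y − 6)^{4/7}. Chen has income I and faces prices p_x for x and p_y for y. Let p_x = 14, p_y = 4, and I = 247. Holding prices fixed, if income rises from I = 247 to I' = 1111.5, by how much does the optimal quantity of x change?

Δx* = 37.05

MRS = (3/2)·(y−6)/(x−5). Tangency with p_x/p_y gives y−6 = (2/3)·(p_x/p_y)·(x−5).
Substituting into the budget: x* = 5 + 0.6·(I − 5·p_x − 6·p_y)/p_x, and y* = 6 + 0.4·(…)/p_y.
Discretionary income = 247 − 5·14 − 6·4 = 153; x* = 5 + 0.6·153/14 = 11.5571.
At I' = 1111.5: x* = 48.6071. Change: 48.6071 − 11.5571 = 37.05.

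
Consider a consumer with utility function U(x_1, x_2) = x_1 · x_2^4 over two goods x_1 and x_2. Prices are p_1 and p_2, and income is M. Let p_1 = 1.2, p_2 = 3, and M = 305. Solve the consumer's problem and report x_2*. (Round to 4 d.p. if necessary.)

x_2* = 81.3333

The MRS is (1/4)·x_2/x_1. Set MRS = p_1/p_2.
Rearranging, p_2·x_2 = 4·p_1·x_1. Substituting into the budget gives p_1·x_1·(1 + 4) = M.
Demand: x_1*(p_1,p_2,M) = 0.2·M/p_1 and x_2* = 0.8·M/p_2.
At p_1=1.2, p_2=3, M=305: x_2* = 0.8·305/3 = 81.3333.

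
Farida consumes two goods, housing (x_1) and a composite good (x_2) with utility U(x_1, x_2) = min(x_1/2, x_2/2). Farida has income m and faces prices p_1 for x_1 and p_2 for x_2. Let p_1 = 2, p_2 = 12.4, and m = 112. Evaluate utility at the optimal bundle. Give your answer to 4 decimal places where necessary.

Here 2·2 + 2·12.4 = 28.8, giving x_1* = 7.7778 and x_2* = 7.7778.
Utility at the optimum: U(7.7778, 7.7778) = 3.8889.

V = 3.8889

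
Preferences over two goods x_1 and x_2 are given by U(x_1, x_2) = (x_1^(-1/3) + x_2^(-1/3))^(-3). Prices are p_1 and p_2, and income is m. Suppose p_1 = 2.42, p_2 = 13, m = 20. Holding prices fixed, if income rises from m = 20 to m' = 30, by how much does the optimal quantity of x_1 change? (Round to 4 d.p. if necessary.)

Δx_1* = 1.6382

With the ratio pinned down, the budget gives x_1* = m/(p_1 + p_2·(x_2/x_1)) and x_2* = (x_2/x_1)·x_1*.
Numerically x_2/x_1 = 0.283403, so x_1* = 20/(2.42 + 13·0.283403) = 3.2764.
At m' = 30: x_1* = 4.9146. Change: 4.9146 − 3.2764 = 1.6382.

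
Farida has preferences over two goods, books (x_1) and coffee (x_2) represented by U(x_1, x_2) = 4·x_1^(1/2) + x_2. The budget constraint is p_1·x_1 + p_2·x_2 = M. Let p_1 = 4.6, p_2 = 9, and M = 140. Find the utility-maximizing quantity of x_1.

x_1* = 15.3119

Plugging in: x_1* = (2·9/4.6)² = 15.3119.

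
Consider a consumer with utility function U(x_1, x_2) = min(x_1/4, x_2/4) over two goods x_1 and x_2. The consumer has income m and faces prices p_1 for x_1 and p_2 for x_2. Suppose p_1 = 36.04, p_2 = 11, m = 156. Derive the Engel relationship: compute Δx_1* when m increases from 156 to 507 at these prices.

Δx_1* = 7.4617

Leontief preferences: the optimum is at the kink where x_1/4 = x_2/4, i.e. x_2 = x_1.
Budget: p_1·x_1 + p_2·x_1 = m, so (4·p_1 + 4·p_2)·x_1 = 4·m.
Demand: x_1*(p_1,p_2,m) = 4·m/(4·p_1 + 4·p_2), x_2* = 4·m/(4·p_1 + 4·p_2).
Here 4·36.04 + 4·11 = 188.16, giving x_1* = 3.3163.
At m' = 507: x_1* = 10.7781. Change: 10.7781 − 3.3163 = 7.4617.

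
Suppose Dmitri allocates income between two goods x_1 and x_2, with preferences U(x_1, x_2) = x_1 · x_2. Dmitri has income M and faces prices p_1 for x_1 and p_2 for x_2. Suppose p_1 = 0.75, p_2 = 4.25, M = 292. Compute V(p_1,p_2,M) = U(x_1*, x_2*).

Tangency: MRS = x_2/x_1 = p_1/p_2.
So p_2·x_2 = p_1·x_1; combined with the budget, a share 0.5 of income goes to x_1.
Demand: x_1*(p_1,p_2,M) = 0.5·M/p_1 and x_2* = 0.5·M/p_2.
At p_1=0.75, p_2=4.25, M=292: x_1* = 0.5·292/0.75 = 194.6667, x_2* = 34.3529.
Utility at the optimum: U(194.6667, 34.3529) = 6687.3725.

V = 6687.3725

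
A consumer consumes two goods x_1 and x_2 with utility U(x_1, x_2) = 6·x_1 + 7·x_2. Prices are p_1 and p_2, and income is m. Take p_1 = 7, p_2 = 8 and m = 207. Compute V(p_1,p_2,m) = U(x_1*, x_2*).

Linear utility — the consumer picks whichever good has higher MU/price: 6/7 = 0.8571 vs 7/8 = 0.875.
x_2 gives more utility per dollar, so spend all income on x_2: x_2* = m/p_2, x_1* = 0.
Numerically: x_1* = 0, x_2* = 25.875.
Utility at the optimum: U(0, 25.875) = 181.125.

V = 181.125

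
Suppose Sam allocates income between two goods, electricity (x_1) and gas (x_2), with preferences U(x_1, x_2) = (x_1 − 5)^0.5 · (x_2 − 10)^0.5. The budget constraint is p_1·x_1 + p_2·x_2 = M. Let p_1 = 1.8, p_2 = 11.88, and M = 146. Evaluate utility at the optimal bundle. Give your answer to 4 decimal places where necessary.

Let x_1' = x_1−5, x_2' = x_2−10. MRS = x_2'/x_1' = p_1/p_2.
Substituting into the budget: x_1* = 5 + 0.5·(M − 5·p_1 − 10·p_2)/p_1, and x_2* = 10 + 0.5·(…)/p_2.
Discretionary income = 146 − 5·1.8 − 10·11.88 = 18.2; x_1* = 5 + 0.5·18.2/1.8 = 10.0556; x_2* = 10 + 0.5·18.2/11.88 = 10.766.
Utility at the optimum: U(10.0556, 10.766) = 1.9679.

V = 1.9679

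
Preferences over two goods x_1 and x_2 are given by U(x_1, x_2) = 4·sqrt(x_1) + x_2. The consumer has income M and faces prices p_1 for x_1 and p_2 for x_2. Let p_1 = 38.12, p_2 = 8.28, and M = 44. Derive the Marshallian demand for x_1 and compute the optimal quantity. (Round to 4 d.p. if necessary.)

Utility is quasi-linear in x_2; the FOC for x_1 is 2/√x_1 = p_1/p_2.
Thus x_1* = (2·p_2/p_1)² — independent of M — with the rest of income spent on x_2.
Plugging in: x_1* = (2·8.28/38.12)² = 0.1887.

x_1* = 0.1887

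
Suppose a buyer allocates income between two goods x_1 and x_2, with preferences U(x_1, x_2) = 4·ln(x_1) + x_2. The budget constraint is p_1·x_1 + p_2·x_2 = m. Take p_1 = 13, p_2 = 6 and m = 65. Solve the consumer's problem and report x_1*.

At the given prices: x_1* = 4·6/13 = 1.8462.

x_1* = 1.8462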